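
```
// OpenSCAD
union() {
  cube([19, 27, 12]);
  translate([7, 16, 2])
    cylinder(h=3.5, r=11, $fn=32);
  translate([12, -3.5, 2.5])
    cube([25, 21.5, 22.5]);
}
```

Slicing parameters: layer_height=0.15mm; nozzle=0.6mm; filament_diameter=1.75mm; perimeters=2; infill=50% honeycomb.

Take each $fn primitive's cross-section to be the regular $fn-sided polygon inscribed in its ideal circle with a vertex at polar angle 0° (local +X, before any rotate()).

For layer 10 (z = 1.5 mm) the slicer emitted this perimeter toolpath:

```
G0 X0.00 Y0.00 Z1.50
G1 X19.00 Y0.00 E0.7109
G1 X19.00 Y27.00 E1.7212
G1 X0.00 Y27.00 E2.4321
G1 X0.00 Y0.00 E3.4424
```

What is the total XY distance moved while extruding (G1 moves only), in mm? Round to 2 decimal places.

Sum the Euclidean lengths of each G1 segment: total = 92.00 mm.

92.00 mm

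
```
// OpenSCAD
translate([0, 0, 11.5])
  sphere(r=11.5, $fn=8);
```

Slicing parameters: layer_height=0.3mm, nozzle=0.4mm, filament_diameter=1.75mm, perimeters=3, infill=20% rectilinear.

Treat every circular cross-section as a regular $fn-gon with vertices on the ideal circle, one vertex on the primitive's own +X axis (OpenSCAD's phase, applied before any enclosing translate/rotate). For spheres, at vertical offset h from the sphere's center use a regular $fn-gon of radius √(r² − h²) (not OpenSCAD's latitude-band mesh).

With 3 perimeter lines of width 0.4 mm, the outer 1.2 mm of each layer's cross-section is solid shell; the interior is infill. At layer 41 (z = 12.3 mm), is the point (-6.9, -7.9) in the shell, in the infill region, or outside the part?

shell

At z = 12.3 mm: the r=11.5 sphere slices to a regular 8-gon of circumradius 11.472 (√(r²−h²) with h=0.8 from center). Overall, the cross-section is a single solid region. The nearest boundary edge runs (-8.11, -8.11)→(-0.00, -11.47); distance from the point to it = 0.66 mm. The point is inside the cross-section, 0.66 mm from the nearest boundary — within the 1.2 mm shell band (3 × 0.4).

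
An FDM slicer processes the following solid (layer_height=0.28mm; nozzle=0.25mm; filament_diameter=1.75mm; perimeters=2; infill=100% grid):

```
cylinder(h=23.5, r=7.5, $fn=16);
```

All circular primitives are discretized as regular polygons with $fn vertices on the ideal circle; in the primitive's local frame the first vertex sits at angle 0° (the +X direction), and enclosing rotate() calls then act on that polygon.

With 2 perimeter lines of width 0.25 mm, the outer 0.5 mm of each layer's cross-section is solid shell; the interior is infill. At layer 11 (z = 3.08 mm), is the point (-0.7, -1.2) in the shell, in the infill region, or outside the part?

infill

At z = 3.08 mm: the r=7.5 cylinder contributes a regular 16-gon of circumradius 7.5. Overall, the cross-section is a single solid region. The nearest boundary edge runs (-5.30, -5.30)→(-2.87, -6.93); distance from the point to it = 5.97 mm. The point is inside the cross-section and 5.97 mm from the nearest boundary — more than the 0.5 mm shell width (2 × 0.25), so it's in the infill interior.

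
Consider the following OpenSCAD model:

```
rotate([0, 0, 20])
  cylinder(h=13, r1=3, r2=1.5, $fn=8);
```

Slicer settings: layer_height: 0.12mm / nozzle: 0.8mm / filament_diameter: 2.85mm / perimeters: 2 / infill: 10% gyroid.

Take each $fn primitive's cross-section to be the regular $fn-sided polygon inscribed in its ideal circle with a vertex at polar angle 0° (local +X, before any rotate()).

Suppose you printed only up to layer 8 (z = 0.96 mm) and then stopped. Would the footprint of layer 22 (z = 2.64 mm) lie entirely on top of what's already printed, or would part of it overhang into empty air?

entirely on top

Compare the two slices. At z = 0.96: the cone: at t=0.074 of its height the radius interpolates to r₁+(r₂−r₁)t = 2.889, giving a regular 8-gon of that circumradius (area = (8/2)·2.889²·sin(360°/8) = 23.61 mm²); (whole slice rotated 20° about Z — lengths, areas and connectivity unchanged). At z = 2.64: the cone (r1=3→r2=1.5) has section circumradius 2.695 here — a regular 8-gon (area = (8/2)·2.695²·sin(360°/8) = 20.55 mm²); (rotated 20° about Z; rotation is an isometry so areas/perimeters/island counts are preserved). Checking containment: the cross-section at z = 2.64 is a subset of the cross-section at z = 0.96.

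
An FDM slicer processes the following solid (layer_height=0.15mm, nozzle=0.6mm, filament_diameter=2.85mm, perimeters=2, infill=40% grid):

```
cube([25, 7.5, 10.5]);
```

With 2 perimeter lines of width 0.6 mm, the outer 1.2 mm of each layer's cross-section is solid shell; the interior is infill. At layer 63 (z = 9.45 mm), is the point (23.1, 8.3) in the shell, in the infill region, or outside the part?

At z = 9.45 mm: the cube is present — its section is the full 25×7.5 rectangle. Overall, the cross-section is a single solid region. The nearest boundary edge runs (25.00, 7.50)→(0.00, 7.50); distance from the point to it = 0.80 mm. The point is not inside any of the regions above, so it lies outside the cross-section (0.80 mm from the nearest boundary).

outside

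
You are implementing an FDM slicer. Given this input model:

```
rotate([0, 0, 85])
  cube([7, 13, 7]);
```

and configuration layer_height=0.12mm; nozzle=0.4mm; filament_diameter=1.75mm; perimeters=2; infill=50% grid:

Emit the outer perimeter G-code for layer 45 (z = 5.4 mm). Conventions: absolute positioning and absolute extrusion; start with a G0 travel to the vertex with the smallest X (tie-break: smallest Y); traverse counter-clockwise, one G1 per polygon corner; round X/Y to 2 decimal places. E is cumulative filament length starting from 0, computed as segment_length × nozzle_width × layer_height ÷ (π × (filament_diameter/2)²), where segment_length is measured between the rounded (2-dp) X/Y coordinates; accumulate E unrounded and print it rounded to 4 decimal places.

G0 X-12.95 Y1.13 Z5.40
G1 X0.00 Y0.00 E0.2594
G1 X0.61 Y6.97 E0.3990
G1 X-12.34 Y8.11 E0.6585
G1 X-12.95 Y1.13 E0.7983

At z = 5.4 mm: the cube is present — its section is the full 7×13 rectangle; (rotated 85° about Z; rotation is an isometry so areas/perimeters/island counts are preserved). The outline is a single polygon with 4 vertices. Extrusion per mm of travel: 0.4 × 0.12 / (π × 0.875²) = 0.019956. Accumulating E over each segment gives final E = 0.7983.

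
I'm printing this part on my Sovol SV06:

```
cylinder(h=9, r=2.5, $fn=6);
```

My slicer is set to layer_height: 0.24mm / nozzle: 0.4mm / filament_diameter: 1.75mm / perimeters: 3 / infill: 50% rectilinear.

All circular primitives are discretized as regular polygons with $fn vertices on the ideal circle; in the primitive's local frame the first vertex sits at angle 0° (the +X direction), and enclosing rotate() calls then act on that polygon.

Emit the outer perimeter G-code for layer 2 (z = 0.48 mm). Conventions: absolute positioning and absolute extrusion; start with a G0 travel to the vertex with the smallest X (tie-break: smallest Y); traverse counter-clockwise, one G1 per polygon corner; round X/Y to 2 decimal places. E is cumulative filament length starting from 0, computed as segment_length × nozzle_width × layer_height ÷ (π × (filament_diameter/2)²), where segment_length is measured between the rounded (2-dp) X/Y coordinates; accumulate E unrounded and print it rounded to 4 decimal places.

G0 X-2.50 Y0.00 Z0.48
G1 X-1.25 Y-2.17 E0.1000
G1 X1.25 Y-2.17 E0.1997
G1 X2.50 Y0.00 E0.2997
G1 X1.25 Y2.17 E0.3996
G1 X-1.25 Y2.17 E0.4994
G1 X-2.50 Y0.00 E0.5994

At z = 0.48 mm: the r=2.5 cylinder contributes a regular 6-gon of circumradius 2.5. The outline is a single polygon with 6 vertices. Extrusion per mm of travel: 0.4 × 0.24 / (π × 0.875²) = 0.039912. Accumulating E over each segment gives final E = 0.5994.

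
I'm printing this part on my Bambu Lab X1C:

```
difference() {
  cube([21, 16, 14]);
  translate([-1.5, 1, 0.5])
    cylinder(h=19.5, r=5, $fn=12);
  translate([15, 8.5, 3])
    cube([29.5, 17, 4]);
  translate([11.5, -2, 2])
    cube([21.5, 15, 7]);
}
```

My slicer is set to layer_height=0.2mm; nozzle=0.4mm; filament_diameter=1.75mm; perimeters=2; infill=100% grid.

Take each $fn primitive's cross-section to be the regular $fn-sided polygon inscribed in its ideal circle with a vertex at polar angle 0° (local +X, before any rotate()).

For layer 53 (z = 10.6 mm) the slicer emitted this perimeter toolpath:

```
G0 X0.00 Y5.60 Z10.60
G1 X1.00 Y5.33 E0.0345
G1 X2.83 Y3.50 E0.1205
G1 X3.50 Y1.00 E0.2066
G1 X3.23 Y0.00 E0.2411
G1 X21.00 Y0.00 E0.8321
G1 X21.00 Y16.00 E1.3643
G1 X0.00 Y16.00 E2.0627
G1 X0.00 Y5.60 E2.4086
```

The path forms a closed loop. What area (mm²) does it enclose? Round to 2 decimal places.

321.08 mm²

Apply the shoelace formula to the sequence of (X, Y) vertices; enclosed area = 321.08 mm².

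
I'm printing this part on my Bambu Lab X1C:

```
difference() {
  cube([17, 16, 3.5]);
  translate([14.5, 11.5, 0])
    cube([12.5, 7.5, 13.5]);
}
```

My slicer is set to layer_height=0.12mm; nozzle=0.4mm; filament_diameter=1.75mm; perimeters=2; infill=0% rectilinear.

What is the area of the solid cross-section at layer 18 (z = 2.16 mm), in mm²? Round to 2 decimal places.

260.75 mm²

At z = 2.16 mm: the cube is present — its section is the full 17×16 rectangle (area 272.00 mm²); the cube at (14.5, 11.5) is present — its section is the full 12.5×7.5 rectangle (area 93.75 mm²); Taking the first minus the rest: starting from the 17×16 cube (272.00 mm²), the 12.5×7.5 cube at (14.5, 11.5) partially overlaps it — only the 11.25 mm² overlap (of its 93.75 mm²) is removed, clipping the outline — area = 260.75 mm². Overall, the cross-section is a single solid region. Net area = 260.75 mm².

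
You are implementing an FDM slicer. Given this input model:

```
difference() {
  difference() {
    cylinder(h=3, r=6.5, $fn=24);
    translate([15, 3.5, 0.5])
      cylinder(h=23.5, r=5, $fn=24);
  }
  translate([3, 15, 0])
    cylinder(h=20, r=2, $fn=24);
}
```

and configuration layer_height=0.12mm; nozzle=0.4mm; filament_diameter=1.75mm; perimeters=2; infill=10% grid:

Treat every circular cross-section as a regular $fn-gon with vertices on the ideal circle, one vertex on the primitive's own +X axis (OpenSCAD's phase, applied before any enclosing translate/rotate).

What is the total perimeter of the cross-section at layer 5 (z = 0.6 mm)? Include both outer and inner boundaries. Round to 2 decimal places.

At z = 0.6 mm: the r=6.5 cylinder gives a regular 24-gon of circumradius 6.5 (constant along its height) (perimeter = 2·24·6.500·sin(180°/24) = 40.72 mm); the r=5 cylinder at (15, 3.5) contributes a regular 24-gon of circumradius 5 (perimeter = 2·24·5.000·sin(180°/24) = 31.33 mm); Subtracting the remaining from the first: starting from the r=6.5 cylinder, the r=5 cylinder at (15, 3.5) misses the remaining region (no effect) — boundary = 40.72 mm; the cylinder at (3, 15): section is a regular 24-gon, circumradius r=2 (perimeter = 2·24·2.000·sin(180°/24) = 12.53 mm); After the difference (first − rest): starting from that combined region, the r=2 cylinder at (3, 15) misses the remaining region (no effect) — boundary = 40.72 mm. Overall, the cross-section is a single solid region. Total boundary length (outer) = 40.72 mm.

40.72 mm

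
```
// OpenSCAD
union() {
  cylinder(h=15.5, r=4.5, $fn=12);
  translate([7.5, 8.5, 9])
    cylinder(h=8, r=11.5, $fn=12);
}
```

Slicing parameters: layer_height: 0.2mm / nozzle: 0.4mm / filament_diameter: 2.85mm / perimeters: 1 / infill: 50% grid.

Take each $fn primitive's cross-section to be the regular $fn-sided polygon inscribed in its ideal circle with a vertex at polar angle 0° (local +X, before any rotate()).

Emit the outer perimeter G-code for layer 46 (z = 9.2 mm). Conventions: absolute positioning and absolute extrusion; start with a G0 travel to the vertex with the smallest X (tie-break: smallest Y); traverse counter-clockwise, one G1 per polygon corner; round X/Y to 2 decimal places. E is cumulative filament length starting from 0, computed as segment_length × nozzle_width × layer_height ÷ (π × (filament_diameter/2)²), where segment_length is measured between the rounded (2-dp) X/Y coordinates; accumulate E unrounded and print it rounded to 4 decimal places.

At z = 9.2 mm: the cylinder: section is a regular 12-gon, circumradius r=4.5; the r=11.5 cylinder at (7.5, 8.5) contributes a regular 12-gon of circumradius 11.5; Merging all regions: the regions partially overlap (shared area 27.23 mm²), so overlapping operands fuse into one piece — 1 connected region. The outline is a single polygon with 19 vertices. Extrusion per mm of travel: 0.4 × 0.2 / (π × 1.425²) = 0.012540. Accumulating E over each segment gives final E = 0.9829.

G0 X-4.50 Y0.00 Z9.20
G1 X-3.90 Y-2.25 E0.0292
G1 X-2.25 Y-3.90 E0.0585
G1 X0.00 Y-4.50 E0.0877
G1 X2.25 Y-3.90 E0.1169
G1 X3.90 Y-2.25 E0.1461
G1 X3.95 Y-2.05 E0.1487
G1 X7.50 Y-3.00 E0.1948
G1 X13.25 Y-1.46 E0.2694
G1 X17.46 Y2.75 E0.3441
G1 X19.00 Y8.50 E0.4188
G1 X17.46 Y14.25 E0.4934
G1 X13.25 Y18.46 E0.5681
G1 X7.50 Y20.00 E0.6427
G1 X1.75 Y18.46 E0.7174
G1 X-2.46 Y14.25 E0.7920
G1 X-4.00 Y8.50 E0.8667
G1 X-2.66 Y3.49 E0.9317
G1 X-3.90 Y2.25 E0.9537
G1 X-4.50 Y0.00 E0.9829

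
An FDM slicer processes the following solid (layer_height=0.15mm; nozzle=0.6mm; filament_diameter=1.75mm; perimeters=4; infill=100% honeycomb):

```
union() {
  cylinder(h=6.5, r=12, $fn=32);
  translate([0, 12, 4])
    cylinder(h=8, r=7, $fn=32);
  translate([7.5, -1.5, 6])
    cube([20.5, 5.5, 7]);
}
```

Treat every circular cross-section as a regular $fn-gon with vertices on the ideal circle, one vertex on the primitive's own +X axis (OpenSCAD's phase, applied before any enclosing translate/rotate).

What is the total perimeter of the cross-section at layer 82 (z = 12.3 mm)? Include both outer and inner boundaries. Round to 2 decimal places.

At z = 12.3 mm: the cylinder does not reach this height (z outside [0, 6.5]); the cylinder at (0, 12) does not reach this height (z outside [4, 12]); the cube at (7.5, -1.5) is present — its section is the full 20.5×5.5 rectangle (perimeter 52.00 mm); Merging all regions: only the 20.5×5.5 cube at (7.5, -1.5) is present, so the union is just that shape — boundary = 52.00 mm. Overall, the cross-section is a single solid region. Total boundary length (outer) = 52.00 mm.

52.00 mm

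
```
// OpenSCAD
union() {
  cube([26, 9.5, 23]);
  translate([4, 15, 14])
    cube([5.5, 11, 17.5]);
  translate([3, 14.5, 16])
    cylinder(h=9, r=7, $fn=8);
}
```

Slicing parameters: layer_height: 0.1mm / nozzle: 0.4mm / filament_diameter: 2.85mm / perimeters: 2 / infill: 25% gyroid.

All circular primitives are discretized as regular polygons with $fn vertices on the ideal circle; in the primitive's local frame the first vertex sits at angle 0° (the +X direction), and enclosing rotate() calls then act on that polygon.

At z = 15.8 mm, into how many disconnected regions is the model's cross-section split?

At z = 15.8 mm: the 26×9.5 cube contributes its full rectangle; the cube at (4, 15) is present — its section is the full 5.5×11 rectangle; the cylinder at (3, 14.5) is absent (z outside [16, 25]); Merging all regions: the 2 present regions are separate (no shared area or edge), so areas and boundary lengths simply add and each stays a separate island — 2 connected regions. The result has 2 disconnected regions.

2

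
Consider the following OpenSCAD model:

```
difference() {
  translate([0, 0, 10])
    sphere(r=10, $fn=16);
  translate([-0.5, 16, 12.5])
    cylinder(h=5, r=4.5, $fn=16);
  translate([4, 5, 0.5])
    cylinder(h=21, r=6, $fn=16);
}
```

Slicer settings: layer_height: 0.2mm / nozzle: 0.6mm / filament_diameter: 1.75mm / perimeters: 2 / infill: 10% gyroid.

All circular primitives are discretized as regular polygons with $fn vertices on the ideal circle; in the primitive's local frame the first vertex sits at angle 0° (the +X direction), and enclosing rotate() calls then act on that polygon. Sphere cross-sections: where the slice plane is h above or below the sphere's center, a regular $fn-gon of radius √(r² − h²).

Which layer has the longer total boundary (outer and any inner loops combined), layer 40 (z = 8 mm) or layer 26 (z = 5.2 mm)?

layer 40 (z = 8 mm)

Layer 40 (z = 8): the sphere: section is a regular 16-gon, circumradius = √(r²−h²) = √(10²−2²) = 9.798 (perimeter = 2·16·9.798·sin(180°/16) = 61.17 mm); the cylinder at (-0.5, 16) is not intersected at this z (z outside [12.5, 17.5]); the r=6 cylinder at (4, 5) contributes a regular 16-gon of circumradius 6 (perimeter = 2·16·6.000·sin(180°/16) = 37.46 mm); Subtracting the remaining from the first: starting from the r=10 sphere, the r=6 cylinder at (4, 5) partially overlaps it — only the 86.07 mm² overlap (of its 110.21 mm²) is removed, clipping the outline — boundary = 70.28 mm. So its perimeter = 70.28 mm. Layer 26 (z = 5.2): the sphere: section is a regular 16-gon, circumradius = √(r²−h²) = √(10²−4.8²) = 8.773 (perimeter = 2·16·8.773·sin(180°/16) = 54.77 mm); the cylinder at (-0.5, 16) is absent (z outside [12.5, 17.5]); the r=6 cylinder at (4, 5) contributes a regular 16-gon of circumradius 6 (perimeter = 2·16·6.000·sin(180°/16) = 37.46 mm); Subtracting the remaining from the first: starting from the r=10 sphere, the r=6 cylinder at (4, 5) partially overlaps it — only the 73.17 mm² overlap (of its 110.21 mm²) is removed, clipping the outline — boundary = 60.18 mm. So its perimeter = 60.18 mm. Layer 40 is larger (70.28 vs 60.18 mm).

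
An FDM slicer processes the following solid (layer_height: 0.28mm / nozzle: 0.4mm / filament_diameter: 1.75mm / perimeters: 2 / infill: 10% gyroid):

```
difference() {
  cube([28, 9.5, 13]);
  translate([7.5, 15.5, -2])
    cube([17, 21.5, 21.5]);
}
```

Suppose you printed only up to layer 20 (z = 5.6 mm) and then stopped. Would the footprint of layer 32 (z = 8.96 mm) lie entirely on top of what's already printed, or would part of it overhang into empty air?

Compare the two slices. At z = 5.6: the cube (footprint 28×9.5) is included at this height (area 266.00 mm²); the cube at (7.5, 15.5) is present — its section is the full 17×21.5 rectangle (area 365.50 mm²); After the difference (first − rest): starting from the 28×9.5 cube (266.00 mm²), the 17×21.5 cube at (7.5, 15.5) misses the remaining region (no effect) — area = 266.00 mm². At z = 8.96: the cube is present — its section is the full 28×9.5 rectangle (area 266.00 mm²); the cube at (7.5, 15.5) (footprint 17×21.5) is included at this height (area 365.50 mm²); Taking the first minus the rest: starting from the 28×9.5 cube (266.00 mm²), the 17×21.5 cube at (7.5, 15.5) misses the remaining region (no effect) — area = 266.00 mm². Checking containment: the cross-section at z = 8.96 is a subset of the cross-section at z = 5.6.

entirely on top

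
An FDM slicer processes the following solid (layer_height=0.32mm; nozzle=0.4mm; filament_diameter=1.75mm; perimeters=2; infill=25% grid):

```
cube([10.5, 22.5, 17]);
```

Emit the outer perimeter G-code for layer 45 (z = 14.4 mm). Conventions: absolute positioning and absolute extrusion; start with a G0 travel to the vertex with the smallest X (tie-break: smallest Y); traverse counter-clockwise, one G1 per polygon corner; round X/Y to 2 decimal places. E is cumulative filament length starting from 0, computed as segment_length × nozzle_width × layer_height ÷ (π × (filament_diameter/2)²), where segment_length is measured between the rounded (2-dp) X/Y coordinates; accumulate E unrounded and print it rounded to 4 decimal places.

At z = 14.4 mm: the cube is present — its section is the full 10.5×22.5 rectangle. The outline is a single polygon with 4 vertices. Extrusion per mm of travel: 0.4 × 0.32 / (π × 0.875²) = 0.053216. Accumulating E over each segment gives final E = 3.5123.

G0 X0.00 Y0.00 Z14.40
G1 X10.50 Y0.00 E0.5588
G1 X10.50 Y22.50 E1.7561
G1 X0.00 Y22.50 E2.3149
G1 X0.00 Y0.00 E3.5123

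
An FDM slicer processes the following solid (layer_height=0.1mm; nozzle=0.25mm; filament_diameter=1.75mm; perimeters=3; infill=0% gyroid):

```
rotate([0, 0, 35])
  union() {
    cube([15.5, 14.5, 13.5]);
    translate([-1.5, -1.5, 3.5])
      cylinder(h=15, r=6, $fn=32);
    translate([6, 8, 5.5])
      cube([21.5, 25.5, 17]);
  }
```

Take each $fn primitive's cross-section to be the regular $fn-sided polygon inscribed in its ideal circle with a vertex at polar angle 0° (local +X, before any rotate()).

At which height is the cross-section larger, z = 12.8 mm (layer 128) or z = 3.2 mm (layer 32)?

Layer 128 (z = 12.8): the cube is present — its section is the full 15.5×14.5 rectangle (area 224.75 mm²); the r=6 cylinder at (-1.5, -1.5) gives a regular 32-gon of circumradius 6 (constant along its height) (area = (32/2)·6.000²·sin(360°/32) = 112.37 mm²); the 21.5×25.5 cube at (6, 8) contributes its full rectangle (area 548.25 mm²); Merging all regions: the regions partially overlap — summed areas 885.37 mm² minus the doubly-counted overlap 74.34 mm² gives 811.04 mm² — area = 811.04 mm²; (rotated 35° about Z; rotation is an isometry so areas/perimeters/island counts are preserved). So its area = 811.04 mm². Layer 32 (z = 3.2): the 15.5×14.5 cube contributes its full rectangle (area 224.75 mm²); the cylinder at (-1.5, -1.5) does not reach this height (z outside [3.5, 18.5]); the cube at (6, 8) is not intersected at this z (z outside [5.5, 22.5]); Taking the union: only the 15.5×14.5 cube is present, so the union is just that shape — area = 224.75 mm²; (whole slice rotated 35° about Z — lengths, areas and connectivity unchanged). So its area = 224.75 mm². Layer 128 is larger (811.04 vs 224.75 mm²).

layer 128 (z = 12.8 mm)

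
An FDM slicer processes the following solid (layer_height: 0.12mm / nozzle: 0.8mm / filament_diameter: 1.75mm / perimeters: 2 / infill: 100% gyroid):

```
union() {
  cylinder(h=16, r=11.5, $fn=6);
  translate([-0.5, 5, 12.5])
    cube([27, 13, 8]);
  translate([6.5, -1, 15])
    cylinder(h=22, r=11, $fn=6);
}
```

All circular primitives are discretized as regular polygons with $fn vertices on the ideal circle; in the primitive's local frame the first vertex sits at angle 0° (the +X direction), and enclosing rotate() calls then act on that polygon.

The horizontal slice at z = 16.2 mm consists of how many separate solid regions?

At z = 16.2 mm: the cylinder does not reach this height (z outside [0, 16]); the cube at (-0.5, 5) is present — its section is the full 27×13 rectangle; the r=11 cylinder at (6.5, -1) gives a regular 6-gon of circumradius 11 (constant along its height); Taking the union: the regions partially overlap (shared area 45.72 mm²), so overlapping operands fuse into one piece — 1 connected region. The result has 1 disconnected region.

1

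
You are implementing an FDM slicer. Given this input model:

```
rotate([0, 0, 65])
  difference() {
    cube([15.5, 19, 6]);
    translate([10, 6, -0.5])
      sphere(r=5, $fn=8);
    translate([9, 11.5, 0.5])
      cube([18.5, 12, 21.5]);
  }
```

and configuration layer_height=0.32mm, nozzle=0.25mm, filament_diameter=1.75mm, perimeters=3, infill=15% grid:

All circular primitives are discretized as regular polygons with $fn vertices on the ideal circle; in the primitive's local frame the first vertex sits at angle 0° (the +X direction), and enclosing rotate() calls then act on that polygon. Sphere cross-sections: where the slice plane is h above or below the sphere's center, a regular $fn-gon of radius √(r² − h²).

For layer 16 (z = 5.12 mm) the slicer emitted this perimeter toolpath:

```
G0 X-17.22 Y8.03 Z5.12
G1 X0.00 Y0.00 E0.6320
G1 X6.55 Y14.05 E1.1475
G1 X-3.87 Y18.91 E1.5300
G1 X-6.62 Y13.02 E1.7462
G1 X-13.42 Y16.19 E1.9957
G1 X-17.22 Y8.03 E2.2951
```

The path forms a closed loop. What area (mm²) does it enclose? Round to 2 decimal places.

Apply the shoelace formula to the sequence of (X, Y) vertices; enclosed area = 245.81 mm².

245.81 mm²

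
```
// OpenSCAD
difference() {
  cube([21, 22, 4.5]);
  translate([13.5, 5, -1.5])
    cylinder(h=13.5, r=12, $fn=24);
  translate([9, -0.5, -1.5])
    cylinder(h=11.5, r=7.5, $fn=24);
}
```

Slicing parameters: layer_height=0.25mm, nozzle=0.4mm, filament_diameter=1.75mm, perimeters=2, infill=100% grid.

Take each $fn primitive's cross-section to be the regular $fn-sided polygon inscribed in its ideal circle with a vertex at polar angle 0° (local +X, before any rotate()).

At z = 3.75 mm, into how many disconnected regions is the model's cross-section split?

At z = 3.75 mm: the 21×22 cube contributes its full rectangle; the r=12 cylinder at (13.5, 5) contributes a regular 24-gon of circumradius 12; the r=7.5 cylinder at (9, -0.5) contributes a regular 24-gon of circumradius 7.5; After the difference (first − rest): starting from the 21×22 cube, the r=12 cylinder at (13.5, 5) partially overlaps it — only the 290.33 mm² overlap (of its 447.24 mm²) is removed, clipping the outline; the r=7.5 cylinder at (9, -0.5) partially overlaps it — only the 1.13 mm² overlap (of its 174.70 mm²) is removed, clipping the outline — 1 connected region. The result has 1 disconnected region.

1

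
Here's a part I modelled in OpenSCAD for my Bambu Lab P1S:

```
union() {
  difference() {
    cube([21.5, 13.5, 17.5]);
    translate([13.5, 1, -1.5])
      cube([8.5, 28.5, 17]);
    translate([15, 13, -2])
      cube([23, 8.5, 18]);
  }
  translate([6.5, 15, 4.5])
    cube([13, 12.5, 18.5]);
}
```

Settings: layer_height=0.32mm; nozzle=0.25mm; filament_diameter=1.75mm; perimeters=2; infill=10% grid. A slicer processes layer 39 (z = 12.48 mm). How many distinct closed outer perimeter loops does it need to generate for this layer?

At z = 12.48 mm: the cube (footprint 21.5×13.5) is included at this height; the 8.5×28.5 cube at (13.5, 1) contributes its full rectangle; the cube at (15, 13) is present — its section is the full 23×8.5 rectangle; Subtracting the remaining from the first: starting from the 21.5×13.5 cube, the 8.5×28.5 cube at (13.5, 1) partially overlaps it — only the 100.00 mm² overlap (of its 242.25 mm²) is removed, clipping the outline; the 23×8.5 cube at (15, 13) misses the remaining region (no effect) — 1 connected region; the cube at (6.5, 15) (footprint 13×12.5) is included at this height; Combining (union): the 2 present regions are separate (no shared area or edge), so areas and boundary lengths simply add and each stays a separate island — 2 connected regions. The result has 2 disconnected regions.

2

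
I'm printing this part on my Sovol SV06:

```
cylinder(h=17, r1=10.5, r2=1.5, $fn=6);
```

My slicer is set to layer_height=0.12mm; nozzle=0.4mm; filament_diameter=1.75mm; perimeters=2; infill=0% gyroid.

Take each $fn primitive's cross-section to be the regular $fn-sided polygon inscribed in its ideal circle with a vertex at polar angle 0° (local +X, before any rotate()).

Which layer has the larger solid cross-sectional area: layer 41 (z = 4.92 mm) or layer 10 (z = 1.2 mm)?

Layer 41 (z = 4.92): the cone contributes a regular 6-gon of circumradius 7.895 (interpolated between r1=10.5 and r2=1.5 at t=0.289) (area = (6/2)·7.895²·sin(360°/6) = 161.95 mm²). So its area = 161.95 mm². Layer 10 (z = 1.2): the cone: at t=0.071 of its height the radius interpolates to r₁+(r₂−r₁)t = 9.865, giving a regular 6-gon of that circumradius (area = (6/2)·9.865²·sin(360°/6) = 252.83 mm²). So its area = 252.83 mm². Layer 10 is larger (252.83 vs 161.95 mm²).

layer 10 (z = 1.2 mm)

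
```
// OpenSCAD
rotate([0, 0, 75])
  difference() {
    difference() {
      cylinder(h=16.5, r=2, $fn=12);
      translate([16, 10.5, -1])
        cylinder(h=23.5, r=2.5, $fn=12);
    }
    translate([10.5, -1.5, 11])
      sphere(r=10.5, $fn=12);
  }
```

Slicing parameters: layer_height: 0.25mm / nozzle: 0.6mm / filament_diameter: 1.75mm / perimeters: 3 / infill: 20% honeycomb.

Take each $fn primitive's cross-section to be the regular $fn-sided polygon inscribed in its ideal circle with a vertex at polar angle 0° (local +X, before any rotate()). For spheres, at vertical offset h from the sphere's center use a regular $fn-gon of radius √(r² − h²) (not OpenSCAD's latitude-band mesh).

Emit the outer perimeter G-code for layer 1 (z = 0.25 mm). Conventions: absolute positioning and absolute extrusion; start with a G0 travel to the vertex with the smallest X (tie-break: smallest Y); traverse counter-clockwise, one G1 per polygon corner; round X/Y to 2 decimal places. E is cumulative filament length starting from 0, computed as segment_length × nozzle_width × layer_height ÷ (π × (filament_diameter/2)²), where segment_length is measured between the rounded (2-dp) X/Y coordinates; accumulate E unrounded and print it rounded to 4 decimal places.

At z = 0.25 mm: the r=2 cylinder gives a regular 12-gon of circumradius 2 (constant along its height); the r=2.5 cylinder at (16, 10.5) gives a regular 12-gon of circumradius 2.5 (constant along its height); Subtracting the remaining from the first: starting from the r=2 cylinder, the r=2.5 cylinder at (16, 10.5) misses the remaining region (no effect) — 1 connected region; the sphere at (10.5, -1.5) does not reach this height (|z−center|=10.750 > r=10.5); Taking the first minus the rest: none of the subtracted shapes is present at this height, so that combined region is unchanged — 1 connected region; (whole slice rotated 75° about Z — lengths, areas and connectivity unchanged). The outline is a single polygon with 12 vertices. Extrusion per mm of travel: 0.6 × 0.25 / (π × 0.875²) = 0.062363. Accumulating E over each segment gives final E = 0.7737.

G0 X-1.93 Y-0.52 Z0.25
G1 X-1.41 Y-1.41 E0.0643
G1 X-0.52 Y-1.93 E0.1286
G1 X0.52 Y-1.93 E0.1934
G1 X1.41 Y-1.41 E0.2577
G1 X1.93 Y-0.52 E0.3220
G1 X1.93 Y0.52 E0.3868
G1 X1.41 Y1.41 E0.4511
G1 X0.52 Y1.93 E0.5154
G1 X-0.52 Y1.93 E0.5803
G1 X-1.41 Y1.41 E0.6445
G1 X-1.93 Y0.52 E0.7088
G1 X-1.93 Y-0.52 E0.7737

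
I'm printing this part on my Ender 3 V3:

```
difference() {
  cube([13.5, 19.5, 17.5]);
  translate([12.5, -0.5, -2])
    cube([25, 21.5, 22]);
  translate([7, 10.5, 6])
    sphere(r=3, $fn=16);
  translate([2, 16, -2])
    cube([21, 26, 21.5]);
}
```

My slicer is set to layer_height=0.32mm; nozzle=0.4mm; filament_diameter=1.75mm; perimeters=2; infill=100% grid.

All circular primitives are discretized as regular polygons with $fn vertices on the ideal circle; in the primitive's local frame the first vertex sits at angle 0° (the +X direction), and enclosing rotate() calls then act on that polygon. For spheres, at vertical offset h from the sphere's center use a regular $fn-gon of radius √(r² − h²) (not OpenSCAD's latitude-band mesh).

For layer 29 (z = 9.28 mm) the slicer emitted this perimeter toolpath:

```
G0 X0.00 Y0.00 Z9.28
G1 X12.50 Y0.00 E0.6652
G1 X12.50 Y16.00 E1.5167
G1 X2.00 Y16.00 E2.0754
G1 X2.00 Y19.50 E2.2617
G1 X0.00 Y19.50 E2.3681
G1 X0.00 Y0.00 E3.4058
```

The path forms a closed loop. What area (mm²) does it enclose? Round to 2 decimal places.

Apply the shoelace formula to the sequence of (X, Y) vertices; enclosed area = 207.00 mm².

207.00 mm²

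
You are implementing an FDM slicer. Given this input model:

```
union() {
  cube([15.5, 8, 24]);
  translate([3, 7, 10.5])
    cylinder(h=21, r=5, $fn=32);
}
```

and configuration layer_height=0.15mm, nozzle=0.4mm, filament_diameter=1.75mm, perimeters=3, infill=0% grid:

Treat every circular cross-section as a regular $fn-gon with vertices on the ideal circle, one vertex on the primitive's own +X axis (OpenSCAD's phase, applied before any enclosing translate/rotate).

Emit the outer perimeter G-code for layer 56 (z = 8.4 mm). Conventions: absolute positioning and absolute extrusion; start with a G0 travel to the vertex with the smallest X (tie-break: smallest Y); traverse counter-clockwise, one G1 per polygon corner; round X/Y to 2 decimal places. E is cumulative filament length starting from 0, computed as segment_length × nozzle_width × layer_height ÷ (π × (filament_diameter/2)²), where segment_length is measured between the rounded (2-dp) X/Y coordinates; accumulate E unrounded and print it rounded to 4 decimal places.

G0 X0.00 Y0.00 Z8.40
G1 X15.50 Y0.00 E0.3866
G1 X15.50 Y8.00 E0.5862
G1 X0.00 Y8.00 E0.9729
G1 X0.00 Y0.00 E1.1724

At z = 8.4 mm: the cube (footprint 15.5×8) is included at this height; the cylinder at (3, 7) does not reach this height (z outside [10.5, 31.5]); Combining (union): only the 15.5×8 cube is present, so the union is just that shape — 1 connected region. The outline is a single polygon with 4 vertices. Extrusion per mm of travel: 0.4 × 0.15 / (π × 0.875²) = 0.024945. Accumulating E over each segment gives final E = 1.1724.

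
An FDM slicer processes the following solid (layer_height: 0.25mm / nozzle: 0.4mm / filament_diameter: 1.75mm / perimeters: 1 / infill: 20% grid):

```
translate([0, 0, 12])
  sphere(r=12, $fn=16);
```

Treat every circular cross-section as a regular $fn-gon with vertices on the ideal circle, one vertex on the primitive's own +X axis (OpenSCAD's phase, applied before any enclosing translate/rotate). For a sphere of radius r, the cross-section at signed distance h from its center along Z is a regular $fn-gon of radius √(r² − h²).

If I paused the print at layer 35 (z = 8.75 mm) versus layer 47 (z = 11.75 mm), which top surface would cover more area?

Layer 35 (z = 8.75): the r=12 sphere contributes a regular 16-gon of circumradius √(12²−3.25²) = 11.552 (area = (16/2)·11.552²·sin(360°/16) = 408.51 mm²). So its area = 408.51 mm². Layer 47 (z = 11.75): the r=12 sphere slices to a regular 16-gon of circumradius 11.997 (√(r²−h²) with h=0.25 from center) (area = (16/2)·11.997²·sin(360°/16) = 440.66 mm²). So its area = 440.66 mm². Layer 47 is larger (440.66 vs 408.51 mm²).

layer 47 (z = 11.75 mm)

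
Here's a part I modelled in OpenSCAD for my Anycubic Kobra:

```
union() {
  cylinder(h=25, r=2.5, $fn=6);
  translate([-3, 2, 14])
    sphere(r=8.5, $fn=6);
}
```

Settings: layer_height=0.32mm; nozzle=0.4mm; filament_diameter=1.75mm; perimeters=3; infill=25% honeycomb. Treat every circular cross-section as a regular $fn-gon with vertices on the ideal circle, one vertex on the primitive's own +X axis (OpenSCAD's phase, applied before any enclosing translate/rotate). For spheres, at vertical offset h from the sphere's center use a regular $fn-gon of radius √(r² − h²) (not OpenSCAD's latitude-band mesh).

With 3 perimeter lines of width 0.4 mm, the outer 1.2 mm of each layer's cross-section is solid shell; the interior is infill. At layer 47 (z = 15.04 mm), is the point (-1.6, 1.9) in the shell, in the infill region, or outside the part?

infill

At z = 15.04 mm: the r=2.5 cylinder gives a regular 6-gon of circumradius 2.5 (constant along its height); the sphere at (-3, 2): section is a regular 6-gon, circumradius = √(r²−h²) = √(8.5²−1.04²) = 8.436; Merging all regions: the r=2.5 cylinder lies entirely inside the r=8.5 sphere at (-3, 2), so the union is just the r=8.5 sphere at (-3, 2) — 1 connected region. Overall, the cross-section is a single solid region. The nearest boundary edge runs (5.44, 2.00)→(1.22, -5.31); distance from the point to it = 6.04 mm. The point is inside the cross-section and 6.04 mm from the nearest boundary — more than the 1.2 mm shell width (3 × 0.4), so it's in the infill interior.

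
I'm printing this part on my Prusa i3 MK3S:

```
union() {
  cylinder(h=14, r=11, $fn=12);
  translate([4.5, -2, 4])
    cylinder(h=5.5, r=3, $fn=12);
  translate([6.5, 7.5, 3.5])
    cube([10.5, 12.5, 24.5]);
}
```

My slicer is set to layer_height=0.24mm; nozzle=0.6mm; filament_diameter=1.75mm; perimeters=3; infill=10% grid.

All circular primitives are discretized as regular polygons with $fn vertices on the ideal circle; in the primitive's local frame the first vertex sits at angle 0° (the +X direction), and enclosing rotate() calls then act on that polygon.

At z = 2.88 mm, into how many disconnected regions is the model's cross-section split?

1

At z = 2.88 mm: the cylinder: section is a regular 12-gon, circumradius r=11; the cylinder at (4.5, -2) is absent (z outside [4, 9.5]); the cube at (6.5, 7.5) is absent (z outside [3.5, 28]); Taking the union: only the r=11 cylinder is present, so the union is just that shape — 1 connected region. The result has 1 disconnected region.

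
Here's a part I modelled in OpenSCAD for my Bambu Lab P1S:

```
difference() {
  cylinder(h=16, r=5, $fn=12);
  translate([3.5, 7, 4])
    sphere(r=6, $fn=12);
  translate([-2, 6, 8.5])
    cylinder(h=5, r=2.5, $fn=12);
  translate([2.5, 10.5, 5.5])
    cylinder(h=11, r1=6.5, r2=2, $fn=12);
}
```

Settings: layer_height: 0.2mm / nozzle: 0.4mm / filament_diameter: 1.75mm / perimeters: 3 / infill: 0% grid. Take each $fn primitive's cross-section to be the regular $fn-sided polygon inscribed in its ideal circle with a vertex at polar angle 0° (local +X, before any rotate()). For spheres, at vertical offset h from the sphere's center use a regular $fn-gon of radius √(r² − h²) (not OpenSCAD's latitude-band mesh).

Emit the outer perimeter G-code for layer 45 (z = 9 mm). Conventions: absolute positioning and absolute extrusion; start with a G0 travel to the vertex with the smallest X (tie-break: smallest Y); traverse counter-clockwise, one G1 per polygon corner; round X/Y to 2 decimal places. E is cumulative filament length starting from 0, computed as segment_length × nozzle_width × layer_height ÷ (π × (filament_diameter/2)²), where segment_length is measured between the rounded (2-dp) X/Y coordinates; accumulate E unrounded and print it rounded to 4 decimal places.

G0 X-5.00 Y0.00 Z9.00
G1 X-4.33 Y-2.50 E0.0861
G1 X-2.50 Y-4.33 E0.1722
G1 X0.00 Y-5.00 E0.2582
G1 X2.50 Y-4.33 E0.3443
G1 X4.33 Y-2.50 E0.4304
G1 X5.00 Y0.00 E0.5165
G1 X4.33 Y2.50 E0.6026
G1 X3.02 Y3.81 E0.6642
G1 X1.84 Y4.13 E0.7049
G1 X1.32 Y4.65 E0.7293
G1 X0.22 Y4.94 E0.7672
G1 X0.17 Y4.75 E0.7737
G1 X-0.75 Y3.83 E0.8170
G1 X-2.00 Y3.50 E0.8600
G1 X-3.05 Y3.78 E0.8961
G1 X-4.33 Y2.50 E0.9563
G1 X-5.00 Y0.00 E1.0424

At z = 9 mm: the r=5 cylinder contributes a regular 12-gon of circumradius 5; the r=6 sphere at (3.5, 7) contributes a regular 12-gon of circumradius √(6²−5²) = 3.317; the cylinder at (-2, 6): section is a regular 12-gon, circumradius r=2.5; the cone at (2.5, 10.5) contributes a regular 12-gon of circumradius 5.068 (interpolated between r1=6.5 and r2=2 at t=0.318); Taking the first minus the rest: starting from the r=5 cylinder, the r=6 sphere at (3.5, 7) partially overlaps it — only the 0.45 mm² overlap (of its 33.00 mm²) is removed, clipping the outline; the r=2.5 cylinder at (-2, 6) partially overlaps it — only the 2.39 mm² overlap (of its 18.75 mm²) is removed, clipping the outline; the cone at (2.5, 10.5) misses the remaining region (no effect) — 1 connected region. The outline is a single polygon with 17 vertices. Extrusion per mm of travel: 0.4 × 0.2 / (π × 0.875²) = 0.033260. Accumulating E over each segment gives final E = 1.0424.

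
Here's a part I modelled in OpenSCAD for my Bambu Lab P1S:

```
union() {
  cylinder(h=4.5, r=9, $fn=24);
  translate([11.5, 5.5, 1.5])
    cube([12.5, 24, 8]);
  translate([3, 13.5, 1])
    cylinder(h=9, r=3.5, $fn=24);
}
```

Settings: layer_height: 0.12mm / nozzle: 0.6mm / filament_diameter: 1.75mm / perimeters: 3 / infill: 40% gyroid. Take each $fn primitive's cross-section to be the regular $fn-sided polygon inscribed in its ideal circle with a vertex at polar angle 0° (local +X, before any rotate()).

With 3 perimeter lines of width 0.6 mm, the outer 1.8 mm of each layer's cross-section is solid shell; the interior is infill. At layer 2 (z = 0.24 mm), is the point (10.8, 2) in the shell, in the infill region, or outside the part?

At z = 0.24 mm: the r=9 cylinder gives a regular 24-gon of circumradius 9 (constant along its height); the cube at (11.5, 5.5) is not intersected at this z (z outside [1.5, 9.5]); the cylinder at (3, 13.5) is absent (z outside [1, 10]); Merging all regions: only the r=9 cylinder is present, so the union is just that shape — 1 connected region. Overall, the cross-section is a single solid region. The nearest boundary edge runs (9.00, 0.00)→(8.69, 2.33); distance from the point to it = 2.05 mm. The point is not inside any of the regions above, so it lies outside the cross-section (2.05 mm from the nearest boundary).

outside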